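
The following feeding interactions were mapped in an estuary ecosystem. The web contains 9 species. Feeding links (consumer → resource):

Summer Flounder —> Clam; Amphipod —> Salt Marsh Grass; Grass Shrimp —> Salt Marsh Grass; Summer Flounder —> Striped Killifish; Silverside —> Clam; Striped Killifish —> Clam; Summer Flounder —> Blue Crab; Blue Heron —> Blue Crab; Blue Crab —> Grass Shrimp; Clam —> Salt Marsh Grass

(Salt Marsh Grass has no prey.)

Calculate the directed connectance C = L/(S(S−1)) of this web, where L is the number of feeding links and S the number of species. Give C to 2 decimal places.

C = 0.14

The web has S = 9 species and L = 10 feeding links.
C = L / (S(S−1)) = 10 / 72 = 0.1389 ≈ 0.14.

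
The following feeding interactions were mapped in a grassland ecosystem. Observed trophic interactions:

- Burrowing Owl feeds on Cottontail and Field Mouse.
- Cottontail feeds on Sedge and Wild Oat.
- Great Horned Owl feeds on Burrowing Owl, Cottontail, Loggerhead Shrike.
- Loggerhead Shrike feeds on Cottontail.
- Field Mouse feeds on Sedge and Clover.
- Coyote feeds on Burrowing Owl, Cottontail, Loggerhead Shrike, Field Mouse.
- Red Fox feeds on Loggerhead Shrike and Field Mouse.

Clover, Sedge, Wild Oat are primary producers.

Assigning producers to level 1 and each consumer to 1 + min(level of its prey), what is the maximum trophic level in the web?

Producers (level 1): Clover, Sedge, Wild Oat.
Following each consumer down to its lowest-level prey: Clover → Field Mouse → Burrowing Owl (levels 1 through 3).
All prey of Burrowing Owl (Field Mouse 2, Cottontail 2) are at level 2 or above, so Burrowing Owl is at level 1 + 2 = 3.
Every consumer has at least one prey at level 2 or below, so none exceeds level 3.

3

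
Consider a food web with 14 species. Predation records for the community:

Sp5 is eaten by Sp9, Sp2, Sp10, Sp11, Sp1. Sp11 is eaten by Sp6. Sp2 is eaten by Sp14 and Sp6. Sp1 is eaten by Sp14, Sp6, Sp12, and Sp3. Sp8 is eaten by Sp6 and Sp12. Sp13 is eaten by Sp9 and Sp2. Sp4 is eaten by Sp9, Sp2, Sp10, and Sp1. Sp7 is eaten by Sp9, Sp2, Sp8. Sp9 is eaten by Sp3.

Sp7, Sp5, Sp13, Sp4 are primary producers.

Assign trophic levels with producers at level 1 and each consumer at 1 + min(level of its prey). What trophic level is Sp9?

Sp7 is a producer → level 1.
Sp9 eats Sp7 → level 2.

Trophic level 2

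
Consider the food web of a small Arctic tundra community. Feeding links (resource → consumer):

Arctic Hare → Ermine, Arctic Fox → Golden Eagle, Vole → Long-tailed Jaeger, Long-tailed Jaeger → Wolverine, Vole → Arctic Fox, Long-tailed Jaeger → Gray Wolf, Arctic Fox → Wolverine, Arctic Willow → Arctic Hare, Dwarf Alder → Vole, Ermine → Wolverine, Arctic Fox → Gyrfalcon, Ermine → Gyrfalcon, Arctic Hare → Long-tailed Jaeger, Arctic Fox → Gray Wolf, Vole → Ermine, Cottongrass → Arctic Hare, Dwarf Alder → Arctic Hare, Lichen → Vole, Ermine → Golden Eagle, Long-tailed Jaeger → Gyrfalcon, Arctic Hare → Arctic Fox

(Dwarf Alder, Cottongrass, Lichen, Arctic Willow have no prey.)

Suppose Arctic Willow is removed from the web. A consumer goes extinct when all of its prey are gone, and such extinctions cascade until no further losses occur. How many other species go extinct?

0

Remove Arctic Willow.
Every predator of it retains at least one other prey: Arctic Hare still has Dwarf Alder, Cottongrass.
No consumer loses all prey, so no secondary extinctions occur.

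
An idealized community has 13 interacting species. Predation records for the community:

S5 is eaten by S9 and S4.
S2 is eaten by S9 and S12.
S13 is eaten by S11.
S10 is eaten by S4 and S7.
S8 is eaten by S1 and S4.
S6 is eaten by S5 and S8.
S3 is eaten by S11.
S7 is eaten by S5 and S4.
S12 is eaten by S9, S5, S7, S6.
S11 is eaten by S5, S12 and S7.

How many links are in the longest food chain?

One longest chain: S13 → S11 → S12 → S6 → S8 → S1.
It has 6 species and 5 links.

5 links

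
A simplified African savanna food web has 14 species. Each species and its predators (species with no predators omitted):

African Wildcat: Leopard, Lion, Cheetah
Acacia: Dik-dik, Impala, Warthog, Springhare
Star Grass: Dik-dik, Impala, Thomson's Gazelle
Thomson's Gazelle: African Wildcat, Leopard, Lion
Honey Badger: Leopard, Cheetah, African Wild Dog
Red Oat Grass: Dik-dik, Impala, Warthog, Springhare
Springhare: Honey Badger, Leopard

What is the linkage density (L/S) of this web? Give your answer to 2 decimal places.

There are L = 22 links among S = 14 species.
L/S = 22/14 = 1.5714 ≈ 1.57.

L/S = 1.57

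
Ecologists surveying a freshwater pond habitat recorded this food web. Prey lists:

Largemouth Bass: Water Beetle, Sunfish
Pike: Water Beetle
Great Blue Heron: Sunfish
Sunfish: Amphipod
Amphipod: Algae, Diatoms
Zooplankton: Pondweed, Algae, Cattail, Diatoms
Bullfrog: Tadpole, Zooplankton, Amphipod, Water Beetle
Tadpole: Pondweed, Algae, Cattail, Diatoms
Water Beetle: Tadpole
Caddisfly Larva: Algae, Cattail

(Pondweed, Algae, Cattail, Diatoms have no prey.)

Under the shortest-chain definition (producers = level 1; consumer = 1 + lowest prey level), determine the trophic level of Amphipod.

Trophic level 2

Algae is a producer → level 1.
Amphipod eats Algae → level 2.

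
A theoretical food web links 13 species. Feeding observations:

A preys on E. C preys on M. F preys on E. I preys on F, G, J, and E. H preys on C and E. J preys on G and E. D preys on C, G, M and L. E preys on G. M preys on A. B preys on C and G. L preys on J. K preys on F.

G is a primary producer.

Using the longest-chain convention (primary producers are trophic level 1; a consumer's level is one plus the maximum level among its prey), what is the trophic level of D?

Trophic level 6

G is a producer → level 1.
E eats G → level 2.
A eats E → level 3.
M eats A → level 4.
C eats M → level 5.
D eats C (level 5); other prey at levels: G 1, M 4, L 4 → level 6.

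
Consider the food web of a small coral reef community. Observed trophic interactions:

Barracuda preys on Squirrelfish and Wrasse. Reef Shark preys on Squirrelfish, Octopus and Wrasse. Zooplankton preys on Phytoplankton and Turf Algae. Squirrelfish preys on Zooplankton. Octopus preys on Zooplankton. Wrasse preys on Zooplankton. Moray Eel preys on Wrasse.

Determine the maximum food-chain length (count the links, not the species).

One longest chain: Phytoplankton → Zooplankton → Wrasse → Moray Eel.
It has 4 species and 3 links.

3 links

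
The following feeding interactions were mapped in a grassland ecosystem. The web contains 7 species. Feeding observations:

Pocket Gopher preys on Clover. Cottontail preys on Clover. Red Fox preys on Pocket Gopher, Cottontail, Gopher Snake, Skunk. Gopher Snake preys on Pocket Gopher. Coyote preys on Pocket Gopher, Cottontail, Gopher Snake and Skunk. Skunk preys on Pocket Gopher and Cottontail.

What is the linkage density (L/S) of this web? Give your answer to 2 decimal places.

There are L = 13 links among S = 7 species.
L/S = 13/7 = 1.8571 ≈ 1.86.

L/S = 1.86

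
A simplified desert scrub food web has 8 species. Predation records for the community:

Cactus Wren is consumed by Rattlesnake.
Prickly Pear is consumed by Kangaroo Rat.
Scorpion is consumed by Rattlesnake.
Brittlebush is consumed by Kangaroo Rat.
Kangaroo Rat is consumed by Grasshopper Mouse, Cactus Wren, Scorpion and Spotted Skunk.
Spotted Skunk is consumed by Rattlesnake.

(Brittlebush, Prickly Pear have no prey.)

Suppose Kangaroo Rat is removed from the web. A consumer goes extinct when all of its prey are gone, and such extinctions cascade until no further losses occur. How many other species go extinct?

5

Remove Kangaroo Rat.
Round 1: Grasshopper Mouse (all prey gone), Scorpion (all prey gone), Cactus Wren (all prey gone), Spotted Skunk (all prey gone) → extinct.
Round 2: Rattlesnake (all prey gone) → extinct.
No further losses. Total secondary extinctions: 5.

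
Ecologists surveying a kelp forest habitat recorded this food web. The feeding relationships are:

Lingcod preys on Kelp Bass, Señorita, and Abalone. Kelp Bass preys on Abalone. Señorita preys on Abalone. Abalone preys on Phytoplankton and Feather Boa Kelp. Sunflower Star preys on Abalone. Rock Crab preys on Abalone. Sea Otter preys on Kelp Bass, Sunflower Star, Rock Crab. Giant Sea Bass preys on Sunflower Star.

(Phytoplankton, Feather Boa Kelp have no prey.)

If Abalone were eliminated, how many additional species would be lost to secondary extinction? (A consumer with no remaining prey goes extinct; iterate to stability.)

Remove Abalone.
Round 1: Rock Crab (all prey gone), Kelp Bass (all prey gone), Sunflower Star (all prey gone), Señorita (all prey gone) → extinct.
Round 2: Sea Otter (all prey gone), Giant Sea Bass (all prey gone), Lingcod (all prey gone) → extinct.
No further losses. Total secondary extinctions: 7.

7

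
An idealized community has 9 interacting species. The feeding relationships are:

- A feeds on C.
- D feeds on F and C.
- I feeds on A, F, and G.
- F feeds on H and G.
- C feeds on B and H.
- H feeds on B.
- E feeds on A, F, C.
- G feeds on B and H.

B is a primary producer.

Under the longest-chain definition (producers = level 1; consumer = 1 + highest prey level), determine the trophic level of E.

B is a producer → level 1.
H eats B → level 2.
G eats H (level 2); other prey at levels: B 1 → level 3.
F eats G (level 3); other prey at levels: H 2 → level 4.
E eats F (level 4); other prey at levels: C 3, A 4 → level 5.

Trophic level 5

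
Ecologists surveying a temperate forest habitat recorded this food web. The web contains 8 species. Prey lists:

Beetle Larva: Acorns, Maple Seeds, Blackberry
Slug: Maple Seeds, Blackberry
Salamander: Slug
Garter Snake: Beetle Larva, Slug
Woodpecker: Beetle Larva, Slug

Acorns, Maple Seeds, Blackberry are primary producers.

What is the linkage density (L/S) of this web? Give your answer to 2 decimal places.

There are L = 10 links among S = 8 species.
L/S = 10/8 = 1.2500 ≈ 1.25.

L/S = 1.25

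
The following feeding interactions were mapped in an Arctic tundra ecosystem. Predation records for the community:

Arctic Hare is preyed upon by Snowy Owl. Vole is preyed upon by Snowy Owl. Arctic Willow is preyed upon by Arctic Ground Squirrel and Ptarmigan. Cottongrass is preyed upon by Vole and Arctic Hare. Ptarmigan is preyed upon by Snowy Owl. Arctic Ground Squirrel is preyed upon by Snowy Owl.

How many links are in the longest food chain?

One longest chain: Cottongrass → Arctic Hare → Snowy Owl.
It has 3 species and 2 links.

2 links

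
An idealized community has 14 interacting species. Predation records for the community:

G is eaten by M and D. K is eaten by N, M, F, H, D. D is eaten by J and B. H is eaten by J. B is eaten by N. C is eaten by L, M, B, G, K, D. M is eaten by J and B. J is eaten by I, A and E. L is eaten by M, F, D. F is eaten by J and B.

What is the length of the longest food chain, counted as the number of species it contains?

One longest chain: C → L → M → B → N.
It has 5 species and 4 links.

5 species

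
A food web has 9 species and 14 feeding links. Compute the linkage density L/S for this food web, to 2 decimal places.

There are L = 14 links among S = 9 species.
L/S = 14/9 = 1.5556 ≈ 1.56.

L/S = 1.56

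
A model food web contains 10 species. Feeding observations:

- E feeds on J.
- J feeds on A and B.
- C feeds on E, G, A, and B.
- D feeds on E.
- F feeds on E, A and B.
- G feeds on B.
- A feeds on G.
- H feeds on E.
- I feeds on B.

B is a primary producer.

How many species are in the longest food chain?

6 species

One longest chain: B → G → A → J → E → D.
It has 6 species and 5 links.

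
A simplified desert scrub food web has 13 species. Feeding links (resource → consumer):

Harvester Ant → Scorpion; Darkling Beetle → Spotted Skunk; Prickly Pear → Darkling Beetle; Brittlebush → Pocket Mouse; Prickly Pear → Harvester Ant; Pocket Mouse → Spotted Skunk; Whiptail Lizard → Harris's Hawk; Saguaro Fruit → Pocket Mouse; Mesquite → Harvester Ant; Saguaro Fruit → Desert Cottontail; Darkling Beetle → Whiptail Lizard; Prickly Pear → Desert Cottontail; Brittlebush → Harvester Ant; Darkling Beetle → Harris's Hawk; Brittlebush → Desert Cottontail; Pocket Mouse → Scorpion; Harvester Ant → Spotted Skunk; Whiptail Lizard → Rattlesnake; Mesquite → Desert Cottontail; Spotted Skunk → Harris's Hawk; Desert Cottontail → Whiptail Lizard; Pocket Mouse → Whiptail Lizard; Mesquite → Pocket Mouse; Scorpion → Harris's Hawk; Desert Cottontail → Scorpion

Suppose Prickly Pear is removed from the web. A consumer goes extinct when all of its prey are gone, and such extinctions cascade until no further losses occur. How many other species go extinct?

Remove Prickly Pear.
Round 1: Darkling Beetle (all prey gone) → extinct.
No further losses. Total secondary extinctions: 1.

1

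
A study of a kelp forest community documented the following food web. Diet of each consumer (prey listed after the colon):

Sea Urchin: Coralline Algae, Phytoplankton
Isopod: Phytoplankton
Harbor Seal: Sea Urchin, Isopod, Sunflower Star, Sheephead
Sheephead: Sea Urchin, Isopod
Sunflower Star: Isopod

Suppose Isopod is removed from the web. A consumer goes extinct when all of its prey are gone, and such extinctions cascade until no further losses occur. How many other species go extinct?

1

Remove Isopod.
Round 1: Sunflower Star (all prey gone) → extinct.
No further losses. Total secondary extinctions: 1.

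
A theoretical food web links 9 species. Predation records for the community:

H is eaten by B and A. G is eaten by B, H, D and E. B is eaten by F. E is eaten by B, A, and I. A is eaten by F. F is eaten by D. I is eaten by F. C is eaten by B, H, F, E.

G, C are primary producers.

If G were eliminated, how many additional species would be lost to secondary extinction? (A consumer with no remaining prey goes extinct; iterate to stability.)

Remove G.
Every predator of it retains at least one other prey: E still has C; H still has C; B still has C, E, H; D still has F.
No consumer loses all prey, so no secondary extinctions occur.

0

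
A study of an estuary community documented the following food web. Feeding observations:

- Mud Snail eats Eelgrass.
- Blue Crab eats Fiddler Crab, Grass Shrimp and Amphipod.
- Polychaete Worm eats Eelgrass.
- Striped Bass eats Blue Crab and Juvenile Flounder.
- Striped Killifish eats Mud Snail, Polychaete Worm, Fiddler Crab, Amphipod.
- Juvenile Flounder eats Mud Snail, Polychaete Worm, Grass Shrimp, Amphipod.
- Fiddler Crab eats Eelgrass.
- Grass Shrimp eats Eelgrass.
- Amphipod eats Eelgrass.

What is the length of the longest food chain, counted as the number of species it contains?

One longest chain: Eelgrass → Mud Snail → Juvenile Flounder → Striped Bass.
It has 4 species and 3 links.

4 species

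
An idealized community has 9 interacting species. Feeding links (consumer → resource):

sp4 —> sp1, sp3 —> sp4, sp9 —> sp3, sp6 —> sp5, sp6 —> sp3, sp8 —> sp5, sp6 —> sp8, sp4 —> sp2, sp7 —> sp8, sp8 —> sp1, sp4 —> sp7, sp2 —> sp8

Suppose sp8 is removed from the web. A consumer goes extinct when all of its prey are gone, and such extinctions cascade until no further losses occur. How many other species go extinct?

2

Remove sp8.
Round 1: sp2 (all prey gone), sp7 (all prey gone) → extinct.
No further losses. Total secondary extinctions: 2.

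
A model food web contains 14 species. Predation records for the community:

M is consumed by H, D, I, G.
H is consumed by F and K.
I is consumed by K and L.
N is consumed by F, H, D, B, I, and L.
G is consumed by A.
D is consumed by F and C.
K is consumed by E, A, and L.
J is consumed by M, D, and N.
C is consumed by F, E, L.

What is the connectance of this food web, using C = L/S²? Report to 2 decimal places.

The web has S = 14 species and L = 26 feeding links.
C = L / S² = 26 / 196 = 0.1327 ≈ 0.13.

C = 0.13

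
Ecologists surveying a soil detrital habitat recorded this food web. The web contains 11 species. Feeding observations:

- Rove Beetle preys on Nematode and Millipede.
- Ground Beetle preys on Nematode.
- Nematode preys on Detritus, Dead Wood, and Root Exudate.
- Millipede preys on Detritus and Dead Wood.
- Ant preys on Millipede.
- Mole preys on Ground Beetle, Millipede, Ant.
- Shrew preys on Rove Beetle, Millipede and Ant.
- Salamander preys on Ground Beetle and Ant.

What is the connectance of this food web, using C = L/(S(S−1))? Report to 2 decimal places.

C = 0.15

The web has S = 11 species and L = 17 feeding links.
C = L / (S(S−1)) = 17 / 110 = 0.1545 ≈ 0.15.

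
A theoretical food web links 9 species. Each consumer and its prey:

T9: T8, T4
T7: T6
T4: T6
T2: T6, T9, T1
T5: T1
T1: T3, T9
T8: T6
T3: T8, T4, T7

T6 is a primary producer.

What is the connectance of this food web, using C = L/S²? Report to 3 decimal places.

C = 0.173

The web has S = 9 species and L = 14 feeding links.
C = L / S² = 14 / 81 = 0.1728 ≈ 0.173.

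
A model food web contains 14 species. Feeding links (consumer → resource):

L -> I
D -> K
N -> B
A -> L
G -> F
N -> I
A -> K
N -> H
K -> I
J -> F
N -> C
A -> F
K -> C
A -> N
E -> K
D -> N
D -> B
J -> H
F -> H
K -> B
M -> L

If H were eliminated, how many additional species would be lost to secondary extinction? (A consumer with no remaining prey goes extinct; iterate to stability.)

3

Remove H.
Round 1: F (all prey gone) → extinct.
Round 2: G (all prey gone), J (all prey gone) → extinct.
No further losses. Total secondary extinctions: 3.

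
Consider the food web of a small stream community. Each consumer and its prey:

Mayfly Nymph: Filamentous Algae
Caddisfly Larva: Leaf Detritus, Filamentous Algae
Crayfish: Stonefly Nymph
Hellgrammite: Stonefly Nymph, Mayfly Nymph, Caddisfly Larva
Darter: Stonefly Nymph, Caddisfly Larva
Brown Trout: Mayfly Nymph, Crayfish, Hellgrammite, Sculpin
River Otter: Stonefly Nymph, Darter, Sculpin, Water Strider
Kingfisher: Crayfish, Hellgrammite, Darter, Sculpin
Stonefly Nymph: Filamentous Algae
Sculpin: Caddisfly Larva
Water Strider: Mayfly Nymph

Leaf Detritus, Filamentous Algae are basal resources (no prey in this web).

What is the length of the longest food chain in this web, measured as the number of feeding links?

3 links

One longest chain: Leaf Detritus → Caddisfly Larva → Sculpin → Kingfisher.
It has 4 species and 3 links.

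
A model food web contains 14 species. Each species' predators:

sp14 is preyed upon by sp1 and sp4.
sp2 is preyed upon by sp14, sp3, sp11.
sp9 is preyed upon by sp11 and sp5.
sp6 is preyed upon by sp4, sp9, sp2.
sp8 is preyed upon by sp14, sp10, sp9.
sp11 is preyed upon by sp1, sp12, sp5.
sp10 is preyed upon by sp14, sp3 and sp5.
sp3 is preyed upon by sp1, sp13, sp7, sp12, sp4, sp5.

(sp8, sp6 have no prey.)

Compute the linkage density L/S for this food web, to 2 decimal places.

There are L = 25 links among S = 14 species.
L/S = 25/14 = 1.7857 ≈ 1.79.

L/S = 1.79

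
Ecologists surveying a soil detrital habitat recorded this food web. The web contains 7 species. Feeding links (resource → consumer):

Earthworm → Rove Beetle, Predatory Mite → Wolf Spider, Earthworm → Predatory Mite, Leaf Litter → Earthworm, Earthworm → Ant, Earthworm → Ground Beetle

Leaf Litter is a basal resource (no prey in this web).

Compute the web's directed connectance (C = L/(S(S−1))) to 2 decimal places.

The web has S = 7 species and L = 6 feeding links.
C = L / (S(S−1)) = 6 / 42 = 0.1429 ≈ 0.14.

C = 0.14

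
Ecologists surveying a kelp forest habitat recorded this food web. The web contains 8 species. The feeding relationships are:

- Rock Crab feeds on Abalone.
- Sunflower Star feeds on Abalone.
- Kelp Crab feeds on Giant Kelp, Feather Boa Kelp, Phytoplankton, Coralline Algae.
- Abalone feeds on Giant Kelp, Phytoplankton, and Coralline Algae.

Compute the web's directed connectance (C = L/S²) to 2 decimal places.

The web has S = 8 species and L = 9 feeding links.
C = L / S² = 9 / 64 = 0.1406 ≈ 0.14.

C = 0.14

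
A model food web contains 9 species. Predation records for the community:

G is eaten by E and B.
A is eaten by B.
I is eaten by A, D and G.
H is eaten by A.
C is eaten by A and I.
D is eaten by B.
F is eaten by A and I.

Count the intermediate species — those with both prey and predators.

4

Intermediate species (has both prey and predators): I, G, A, D.
Count: 4.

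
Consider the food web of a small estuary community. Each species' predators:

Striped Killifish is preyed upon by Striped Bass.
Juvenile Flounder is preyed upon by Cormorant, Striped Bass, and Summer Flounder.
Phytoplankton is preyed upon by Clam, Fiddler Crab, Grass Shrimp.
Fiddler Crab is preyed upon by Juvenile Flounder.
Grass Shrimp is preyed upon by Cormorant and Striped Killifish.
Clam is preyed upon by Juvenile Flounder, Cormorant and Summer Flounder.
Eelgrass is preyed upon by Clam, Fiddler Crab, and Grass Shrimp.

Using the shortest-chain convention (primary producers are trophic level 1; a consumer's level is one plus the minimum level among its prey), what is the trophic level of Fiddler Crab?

Trophic level 2

Eelgrass is a producer → level 1.
Fiddler Crab eats Eelgrass → level 2.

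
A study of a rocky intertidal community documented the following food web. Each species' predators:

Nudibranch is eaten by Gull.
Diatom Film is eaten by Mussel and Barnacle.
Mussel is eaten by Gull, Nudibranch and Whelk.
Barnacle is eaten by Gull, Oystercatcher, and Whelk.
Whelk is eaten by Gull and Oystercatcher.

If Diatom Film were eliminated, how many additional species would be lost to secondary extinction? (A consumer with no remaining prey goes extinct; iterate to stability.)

6

Remove Diatom Film.
Round 1: Barnacle (all prey gone), Mussel (all prey gone) → extinct.
Round 2: Whelk (all prey gone), Nudibranch (all prey gone) → extinct.
Round 3: Oystercatcher (all prey gone), Gull (all prey gone) → extinct.
No further losses. Total secondary extinctions: 6.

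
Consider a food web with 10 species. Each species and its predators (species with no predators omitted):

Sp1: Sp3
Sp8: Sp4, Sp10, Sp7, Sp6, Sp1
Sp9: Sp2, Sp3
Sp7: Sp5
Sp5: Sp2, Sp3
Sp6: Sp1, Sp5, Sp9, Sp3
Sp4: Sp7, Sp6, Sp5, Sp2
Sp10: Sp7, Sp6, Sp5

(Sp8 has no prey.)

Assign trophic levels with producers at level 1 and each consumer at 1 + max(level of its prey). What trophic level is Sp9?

Trophic level 4

Sp8 is a producer → level 1.
Sp4 eats Sp8 → level 2.
Sp6 eats Sp4 (level 2); other prey at levels: Sp8 1, Sp10 2 → level 3.
Sp9 eats Sp6 → level 4.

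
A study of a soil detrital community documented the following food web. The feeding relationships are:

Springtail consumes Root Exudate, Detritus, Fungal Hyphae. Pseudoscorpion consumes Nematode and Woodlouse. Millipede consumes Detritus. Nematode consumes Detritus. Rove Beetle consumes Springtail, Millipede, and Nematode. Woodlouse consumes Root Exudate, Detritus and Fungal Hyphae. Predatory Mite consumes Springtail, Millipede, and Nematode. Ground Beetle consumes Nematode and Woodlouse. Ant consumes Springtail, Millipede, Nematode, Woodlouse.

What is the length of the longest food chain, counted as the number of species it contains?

One longest chain: Detritus → Woodlouse → Ant.
It has 3 species and 2 links.

3 species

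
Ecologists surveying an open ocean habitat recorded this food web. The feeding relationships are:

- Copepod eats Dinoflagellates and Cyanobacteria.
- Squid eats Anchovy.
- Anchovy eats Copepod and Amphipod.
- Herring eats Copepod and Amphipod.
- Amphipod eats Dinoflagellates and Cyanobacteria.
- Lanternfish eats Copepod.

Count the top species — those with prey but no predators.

3

Top species (has prey, but nothing eats it): Lanternfish, Herring, Squid.
Count: 3.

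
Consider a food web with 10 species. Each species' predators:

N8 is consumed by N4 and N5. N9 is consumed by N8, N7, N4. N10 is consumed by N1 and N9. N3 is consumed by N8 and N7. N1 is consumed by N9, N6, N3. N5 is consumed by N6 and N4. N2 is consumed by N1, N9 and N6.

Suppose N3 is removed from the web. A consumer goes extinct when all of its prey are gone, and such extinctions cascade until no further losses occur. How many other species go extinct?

Remove N3.
Every predator of it retains at least one other prey: N7 still has N9; N8 still has N9.
No consumer loses all prey, so no secondary extinctions occur.

0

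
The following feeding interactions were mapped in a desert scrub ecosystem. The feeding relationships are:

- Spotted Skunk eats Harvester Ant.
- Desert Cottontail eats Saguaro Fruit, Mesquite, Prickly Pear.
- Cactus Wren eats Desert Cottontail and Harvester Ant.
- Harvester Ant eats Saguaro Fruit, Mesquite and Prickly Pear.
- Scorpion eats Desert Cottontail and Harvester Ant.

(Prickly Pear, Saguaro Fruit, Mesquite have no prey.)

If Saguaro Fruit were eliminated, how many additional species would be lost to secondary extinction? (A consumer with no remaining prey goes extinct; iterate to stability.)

0

Remove Saguaro Fruit.
Every predator of it retains at least one other prey: Desert Cottontail still has Prickly Pear, Mesquite; Harvester Ant still has Prickly Pear, Mesquite.
No consumer loses all prey, so no secondary extinctions occur.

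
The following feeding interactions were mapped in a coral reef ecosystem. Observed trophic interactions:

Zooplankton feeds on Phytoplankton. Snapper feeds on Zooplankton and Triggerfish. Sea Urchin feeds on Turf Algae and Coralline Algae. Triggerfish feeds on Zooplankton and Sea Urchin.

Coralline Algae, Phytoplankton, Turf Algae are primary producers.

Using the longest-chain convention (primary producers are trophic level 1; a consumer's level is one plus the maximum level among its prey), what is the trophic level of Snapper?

Trophic level 4

Coralline Algae is a producer → level 1.
Sea Urchin eats Coralline Algae (level 1); other prey at levels: Turf Algae 1 → level 2.
Triggerfish eats Sea Urchin (level 2); other prey at levels: Zooplankton 2 → level 3.
Snapper eats Triggerfish (level 3); other prey at levels: Zooplankton 2 → level 4.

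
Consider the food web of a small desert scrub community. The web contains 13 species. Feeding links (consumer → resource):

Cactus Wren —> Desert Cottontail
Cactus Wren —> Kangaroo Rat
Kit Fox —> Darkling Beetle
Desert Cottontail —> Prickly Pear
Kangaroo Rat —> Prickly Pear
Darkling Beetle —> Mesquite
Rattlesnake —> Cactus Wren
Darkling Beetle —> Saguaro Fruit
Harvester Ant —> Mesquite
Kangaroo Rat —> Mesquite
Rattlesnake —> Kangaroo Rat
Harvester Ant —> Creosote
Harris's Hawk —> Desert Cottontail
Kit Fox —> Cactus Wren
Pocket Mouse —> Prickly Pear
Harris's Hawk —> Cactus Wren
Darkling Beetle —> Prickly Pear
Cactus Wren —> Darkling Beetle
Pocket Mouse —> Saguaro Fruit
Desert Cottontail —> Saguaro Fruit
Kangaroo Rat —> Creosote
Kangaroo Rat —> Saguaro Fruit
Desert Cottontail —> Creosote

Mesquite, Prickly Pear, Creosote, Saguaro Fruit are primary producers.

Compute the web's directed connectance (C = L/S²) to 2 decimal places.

The web has S = 13 species and L = 23 feeding links.
C = L / S² = 23 / 169 = 0.1361 ≈ 0.14.

C = 0.14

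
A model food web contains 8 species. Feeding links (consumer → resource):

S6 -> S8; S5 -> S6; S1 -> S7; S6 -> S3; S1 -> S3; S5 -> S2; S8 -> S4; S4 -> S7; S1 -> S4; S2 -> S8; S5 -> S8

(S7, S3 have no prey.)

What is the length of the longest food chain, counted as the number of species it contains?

One longest chain: S7 → S4 → S8 → S6 → S5.
It has 5 species and 4 links.

5 species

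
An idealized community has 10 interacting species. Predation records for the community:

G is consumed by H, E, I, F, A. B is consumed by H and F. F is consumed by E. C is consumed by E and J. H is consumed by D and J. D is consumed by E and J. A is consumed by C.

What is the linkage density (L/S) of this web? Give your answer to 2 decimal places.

There are L = 15 links among S = 10 species.
L/S = 15/10 = 1.5000 ≈ 1.50.

L/S = 1.50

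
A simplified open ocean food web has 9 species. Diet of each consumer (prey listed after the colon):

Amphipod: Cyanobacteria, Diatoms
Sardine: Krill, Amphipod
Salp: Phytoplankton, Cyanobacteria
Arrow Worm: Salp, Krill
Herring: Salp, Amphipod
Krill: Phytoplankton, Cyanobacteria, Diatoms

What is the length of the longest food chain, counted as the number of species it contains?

3 species

One longest chain: Phytoplankton → Krill → Sardine.
It has 3 species and 2 links.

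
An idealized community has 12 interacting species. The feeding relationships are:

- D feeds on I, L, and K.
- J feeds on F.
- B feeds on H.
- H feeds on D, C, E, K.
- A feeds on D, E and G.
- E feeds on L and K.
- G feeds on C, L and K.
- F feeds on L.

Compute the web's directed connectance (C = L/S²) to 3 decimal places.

C = 0.125

The web has S = 12 species and L = 18 feeding links.
C = L / S² = 18 / 144 = 0.1250 ≈ 0.125.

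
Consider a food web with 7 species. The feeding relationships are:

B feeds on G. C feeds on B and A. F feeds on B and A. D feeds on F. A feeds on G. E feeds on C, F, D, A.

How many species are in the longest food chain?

5 species

One longest chain: G → A → F → D → E.
It has 5 species and 4 links.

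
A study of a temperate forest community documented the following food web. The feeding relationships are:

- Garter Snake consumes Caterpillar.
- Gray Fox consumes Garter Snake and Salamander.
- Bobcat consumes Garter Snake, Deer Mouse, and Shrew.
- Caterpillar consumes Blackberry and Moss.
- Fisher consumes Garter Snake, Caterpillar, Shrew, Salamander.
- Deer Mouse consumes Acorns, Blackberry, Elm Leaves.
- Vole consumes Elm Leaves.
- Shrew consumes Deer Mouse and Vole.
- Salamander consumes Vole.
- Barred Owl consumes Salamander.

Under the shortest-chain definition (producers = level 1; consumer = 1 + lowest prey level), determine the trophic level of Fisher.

Blackberry is a producer → level 1.
Caterpillar eats Blackberry → level 2.
Fisher eats Caterpillar → level 3.
No prey of Fisher is below level 2, so 3 is the minimum.

Trophic level 3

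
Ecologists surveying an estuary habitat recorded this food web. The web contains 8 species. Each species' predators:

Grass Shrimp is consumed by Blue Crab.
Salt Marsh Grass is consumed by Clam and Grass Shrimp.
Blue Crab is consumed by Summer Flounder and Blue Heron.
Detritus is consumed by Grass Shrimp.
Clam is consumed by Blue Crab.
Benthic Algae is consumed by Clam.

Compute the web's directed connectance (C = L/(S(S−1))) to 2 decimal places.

C = 0.14

The web has S = 8 species and L = 8 feeding links.
C = L / (S(S−1)) = 8 / 56 = 0.1429 ≈ 0.14.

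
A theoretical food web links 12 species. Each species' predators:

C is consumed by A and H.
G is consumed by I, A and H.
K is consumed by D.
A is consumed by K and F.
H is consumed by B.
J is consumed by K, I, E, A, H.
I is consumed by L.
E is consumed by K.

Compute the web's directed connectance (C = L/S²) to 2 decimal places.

C = 0.11

The web has S = 12 species and L = 16 feeding links.
C = L / S² = 16 / 144 = 0.1111 ≈ 0.11.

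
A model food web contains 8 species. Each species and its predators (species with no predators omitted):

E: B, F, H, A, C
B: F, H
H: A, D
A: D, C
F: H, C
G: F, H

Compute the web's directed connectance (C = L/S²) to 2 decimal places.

C = 0.23

The web has S = 8 species and L = 15 feeding links.
C = L / S² = 15 / 64 = 0.2344 ≈ 0.23.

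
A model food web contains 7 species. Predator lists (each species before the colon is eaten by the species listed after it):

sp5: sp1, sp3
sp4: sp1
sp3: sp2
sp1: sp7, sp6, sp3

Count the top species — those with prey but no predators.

3

Top species (has prey, but nothing eats it): sp7, sp6, sp2.
Count: 3.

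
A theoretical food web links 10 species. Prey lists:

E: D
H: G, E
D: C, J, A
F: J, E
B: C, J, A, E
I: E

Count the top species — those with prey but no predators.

Top species (has prey, but nothing eats it): I, H, B, F.
Count: 4.

4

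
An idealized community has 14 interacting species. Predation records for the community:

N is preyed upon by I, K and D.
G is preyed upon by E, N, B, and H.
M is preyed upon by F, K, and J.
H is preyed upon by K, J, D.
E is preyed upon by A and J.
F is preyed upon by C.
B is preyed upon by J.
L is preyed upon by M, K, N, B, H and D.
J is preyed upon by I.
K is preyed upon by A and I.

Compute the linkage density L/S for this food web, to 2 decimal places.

L/S = 1.86

There are L = 26 links among S = 14 species.
L/S = 26/14 = 1.8571 ≈ 1.86.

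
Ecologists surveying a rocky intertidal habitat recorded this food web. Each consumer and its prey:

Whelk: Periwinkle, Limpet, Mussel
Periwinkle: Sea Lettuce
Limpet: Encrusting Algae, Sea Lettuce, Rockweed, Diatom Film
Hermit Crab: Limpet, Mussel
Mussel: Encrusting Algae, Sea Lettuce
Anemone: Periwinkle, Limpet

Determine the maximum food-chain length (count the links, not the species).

2 links

One longest chain: Encrusting Algae → Limpet → Hermit Crab.
It has 3 species and 2 links.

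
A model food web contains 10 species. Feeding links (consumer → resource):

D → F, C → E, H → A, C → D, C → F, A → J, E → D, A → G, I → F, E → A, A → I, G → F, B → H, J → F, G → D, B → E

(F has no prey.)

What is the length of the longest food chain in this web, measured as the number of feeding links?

One longest chain: F → D → G → A → E → C.
It has 6 species and 5 links.

5 links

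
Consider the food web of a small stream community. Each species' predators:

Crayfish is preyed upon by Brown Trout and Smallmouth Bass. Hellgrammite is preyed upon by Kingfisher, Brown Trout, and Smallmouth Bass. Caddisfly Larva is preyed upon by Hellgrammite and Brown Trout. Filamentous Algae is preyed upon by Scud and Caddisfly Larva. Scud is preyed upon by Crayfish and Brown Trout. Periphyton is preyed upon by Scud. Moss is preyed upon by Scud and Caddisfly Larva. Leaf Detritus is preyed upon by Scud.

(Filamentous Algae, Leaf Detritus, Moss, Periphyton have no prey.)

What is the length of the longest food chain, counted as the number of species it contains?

One longest chain: Filamentous Algae → Scud → Crayfish → Brown Trout.
It has 4 species and 3 links.

4 species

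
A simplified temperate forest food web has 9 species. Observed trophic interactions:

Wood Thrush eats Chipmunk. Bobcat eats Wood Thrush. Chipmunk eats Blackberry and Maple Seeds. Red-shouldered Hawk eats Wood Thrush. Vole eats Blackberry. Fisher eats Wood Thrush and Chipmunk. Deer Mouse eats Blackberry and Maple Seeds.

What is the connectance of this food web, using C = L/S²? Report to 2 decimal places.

The web has S = 9 species and L = 10 feeding links.
C = L / S² = 10 / 81 = 0.1235 ≈ 0.12.

C = 0.12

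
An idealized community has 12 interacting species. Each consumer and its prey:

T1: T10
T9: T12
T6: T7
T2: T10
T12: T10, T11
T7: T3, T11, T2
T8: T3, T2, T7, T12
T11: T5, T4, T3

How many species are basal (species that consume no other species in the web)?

4

Basal species (no prey listed): T10, T5, T4, T3.
Count: 4.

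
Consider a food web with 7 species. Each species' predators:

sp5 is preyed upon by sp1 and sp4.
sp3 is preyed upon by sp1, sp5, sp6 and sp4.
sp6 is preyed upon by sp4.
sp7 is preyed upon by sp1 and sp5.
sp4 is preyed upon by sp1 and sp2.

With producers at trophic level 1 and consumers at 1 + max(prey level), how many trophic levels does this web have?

Producers (level 1): sp3, sp7.
sp3 → sp6 → sp4 → sp2 gives sp2 level 4.
No species has a prey at level 4, so no species reaches level 5.

4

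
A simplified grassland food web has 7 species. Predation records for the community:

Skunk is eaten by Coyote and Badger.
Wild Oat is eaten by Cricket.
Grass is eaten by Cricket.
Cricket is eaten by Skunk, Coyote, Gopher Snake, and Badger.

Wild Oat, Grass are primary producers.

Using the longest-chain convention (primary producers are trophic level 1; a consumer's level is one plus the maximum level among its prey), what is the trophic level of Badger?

Wild Oat is a producer → level 1.
Cricket eats Wild Oat (level 1); other prey at levels: Grass 1 → level 2.
Skunk eats Cricket → level 3.
Badger eats Skunk (level 3); other prey at levels: Cricket 2 → level 4.

Trophic level 4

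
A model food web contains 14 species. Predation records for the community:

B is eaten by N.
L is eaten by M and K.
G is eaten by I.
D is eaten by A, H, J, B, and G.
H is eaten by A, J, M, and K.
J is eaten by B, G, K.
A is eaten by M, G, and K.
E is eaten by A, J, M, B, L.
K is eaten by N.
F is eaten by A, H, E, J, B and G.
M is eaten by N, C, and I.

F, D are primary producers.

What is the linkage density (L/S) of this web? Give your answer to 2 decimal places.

L/S = 2.43

There are L = 34 links among S = 14 species.
L/S = 34/14 = 2.4286 ≈ 2.43.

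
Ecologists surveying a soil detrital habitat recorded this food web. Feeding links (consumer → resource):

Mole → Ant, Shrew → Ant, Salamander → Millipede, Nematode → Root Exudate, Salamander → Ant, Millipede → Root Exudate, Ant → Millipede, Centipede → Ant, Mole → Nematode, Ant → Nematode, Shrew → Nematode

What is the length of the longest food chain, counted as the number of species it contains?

One longest chain: Root Exudate → Nematode → Ant → Centipede.
It has 4 species and 3 links.

4 species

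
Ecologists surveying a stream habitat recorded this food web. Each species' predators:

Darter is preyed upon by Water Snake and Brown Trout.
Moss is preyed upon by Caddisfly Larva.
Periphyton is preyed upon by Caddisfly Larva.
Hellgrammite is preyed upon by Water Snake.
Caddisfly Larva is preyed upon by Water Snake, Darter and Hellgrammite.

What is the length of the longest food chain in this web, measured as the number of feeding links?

3 links

One longest chain: Periphyton → Caddisfly Larva → Darter → Water Snake.
It has 4 species and 3 links.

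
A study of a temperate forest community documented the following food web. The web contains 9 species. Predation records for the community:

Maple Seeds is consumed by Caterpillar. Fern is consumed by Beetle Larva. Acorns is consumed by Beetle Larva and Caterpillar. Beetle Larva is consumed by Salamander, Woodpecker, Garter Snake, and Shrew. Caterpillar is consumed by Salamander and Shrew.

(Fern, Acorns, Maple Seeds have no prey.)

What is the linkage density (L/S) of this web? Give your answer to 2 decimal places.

There are L = 10 links among S = 9 species.
L/S = 10/9 = 1.1111 ≈ 1.11.

L/S = 1.11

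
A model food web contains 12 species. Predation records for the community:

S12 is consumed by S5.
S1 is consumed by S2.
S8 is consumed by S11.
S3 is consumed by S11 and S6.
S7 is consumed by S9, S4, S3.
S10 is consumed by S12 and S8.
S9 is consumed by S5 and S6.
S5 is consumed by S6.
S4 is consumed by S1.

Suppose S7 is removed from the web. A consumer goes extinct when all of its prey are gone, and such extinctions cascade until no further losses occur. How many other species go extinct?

5

Remove S7.
Round 1: S4 (all prey gone), S9 (all prey gone), S3 (all prey gone) → extinct.
Round 2: S1 (all prey gone) → extinct.
Round 3: S2 (all prey gone) → extinct.
No further losses. Total secondary extinctions: 5.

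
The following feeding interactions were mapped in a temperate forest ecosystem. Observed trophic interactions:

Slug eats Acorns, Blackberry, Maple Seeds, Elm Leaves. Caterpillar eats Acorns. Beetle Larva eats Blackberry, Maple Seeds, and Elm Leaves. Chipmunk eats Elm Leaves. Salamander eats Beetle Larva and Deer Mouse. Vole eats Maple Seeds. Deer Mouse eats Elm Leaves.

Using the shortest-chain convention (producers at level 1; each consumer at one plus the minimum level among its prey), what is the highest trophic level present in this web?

3

Producers (level 1): Maple Seeds, Elm Leaves, Blackberry, Acorns.
Following each consumer down to its lowest-level prey: Maple Seeds → Beetle Larva → Salamander (levels 1 through 3).
All prey of Salamander (Beetle Larva 2, Deer Mouse 2) are at level 2 or above, so Salamander is at level 1 + 2 = 3.
Every consumer has at least one prey at level 2 or below, so none exceeds level 3.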